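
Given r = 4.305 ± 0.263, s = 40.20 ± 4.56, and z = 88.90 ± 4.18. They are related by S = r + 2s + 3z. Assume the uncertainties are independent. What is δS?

For a sum/difference, combine absolute errors in quadrature:
  (δr)² = 0.0692;  (2·δs)² = 83.2;  (3·δz)² = 157
δS = √(240) = 15.5

15.5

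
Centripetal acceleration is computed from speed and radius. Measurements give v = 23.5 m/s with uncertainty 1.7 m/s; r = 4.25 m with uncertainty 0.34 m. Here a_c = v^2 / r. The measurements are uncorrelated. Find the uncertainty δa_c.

For a monomial a_c ∝ v^2, r^-1, fractional errors add in quadrature:
  (2·δv/v)² = (2×0.0723)² = 0.0209;  (-1·δr/r)² = (-1×0.0800)² = 0.00640
δa_c/a_c = √(0.0273) = 0.165
a_c = 130 m/s^2, so δa_c = 0.165 × 130 = 21.5 m/s^2.

21.5 m/s^2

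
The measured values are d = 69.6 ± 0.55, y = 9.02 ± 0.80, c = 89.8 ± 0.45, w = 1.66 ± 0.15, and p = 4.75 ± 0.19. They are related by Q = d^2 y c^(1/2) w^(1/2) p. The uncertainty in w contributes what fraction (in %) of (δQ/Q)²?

(δQ/Q)² = (2·δd/d)² + (1·δy/y)² + (½·δc/c)² + (½·δw/w)² + (1·δp/p)²
  d term: (2×0.00790)² = 0.000250
  y term: (1×0.0887)² = 0.00787
  c term: (0.5×0.00501)² = 6.28e-06
  w term: (0.5×0.0904)² = 0.00204
  p term: (1×0.0400)² = 0.00160
Total = 0.0118. Share from w = 0.00204/0.0118 = 0.174.

17.4%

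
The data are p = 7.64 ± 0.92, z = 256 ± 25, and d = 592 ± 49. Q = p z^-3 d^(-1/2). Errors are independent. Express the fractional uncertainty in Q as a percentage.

Q is a product of powers, so relative uncertainties combine in quadrature:
  (1·δp/p)² = (1×0.120)² = 0.0145;  (-3·δz/z)² = (-3×0.0977)² = 0.0858;  (−½·δd/d)² = (-0.5×0.0828)² = 0.00171
δQ/Q = √(0.102) = 0.319

31.9%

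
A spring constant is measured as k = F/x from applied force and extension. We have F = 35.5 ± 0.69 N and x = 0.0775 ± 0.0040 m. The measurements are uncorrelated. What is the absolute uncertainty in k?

Since k is a product/quotient, work with relative uncertainties:
  (1·δF/F)² = (1×0.0194)² = 0.000378;  (-1·δx/x)² = (-1×0.0516)² = 0.00266
δk/k = √(0.00304) = 0.0552
k = 458 N/m, so δk = 0.0552 × 458 = 25.3 N/m.

25.3 N/m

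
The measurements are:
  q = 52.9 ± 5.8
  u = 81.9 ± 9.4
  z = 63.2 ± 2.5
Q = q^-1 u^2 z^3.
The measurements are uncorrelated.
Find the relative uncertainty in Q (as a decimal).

0.281

Products/powers → add relative errors in quadrature, weighted by exponent:
  (-1·δq/q)² = (-1×0.110)² = 0.0120;  (2·δu/u)² = (2×0.115)² = 0.0527;  (3·δz/z)² = (3×0.0396)² = 0.0141
δQ/Q = √(0.0788) = 0.281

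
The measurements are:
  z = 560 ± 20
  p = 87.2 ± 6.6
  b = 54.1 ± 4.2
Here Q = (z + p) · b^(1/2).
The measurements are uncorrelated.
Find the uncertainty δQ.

241

Let u = z + p = 647. δu = √(δz² + δp²) = √(400 + 43.6) = 21.1, so δu/u = 0.0325.
Q is then a monomial in u, b:
δQ/Q = √((δu/u)² + (½·δb/b)²) = √(0.00106 + 0.00151) = 0.0507
Q = 4760, so δQ = 0.0507 × 4760 = 241.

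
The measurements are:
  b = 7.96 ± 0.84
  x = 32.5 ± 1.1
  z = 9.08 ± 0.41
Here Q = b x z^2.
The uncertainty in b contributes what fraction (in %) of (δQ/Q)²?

54.5%

(δQ/Q)² = (1·δb/b)² + (1·δx/x)² + (2·δz/z)²
  b term: (1×0.106)² = 0.0111
  x term: (1×0.0338)² = 0.00115
  z term: (2×0.0452)² = 0.00816
Total = 0.0204. Share from b = 0.0111/0.0204 = 0.545.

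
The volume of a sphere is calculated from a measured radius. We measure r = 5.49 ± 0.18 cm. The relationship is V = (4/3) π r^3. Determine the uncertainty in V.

V ∝ r^3, so δV/V = |3| · δr/r = 3 × 0.0328 = 0.0984.
V = 693 cm^3, so δV = 0.0984 × 693 = 68.2 cm^3.

68.2 cm^3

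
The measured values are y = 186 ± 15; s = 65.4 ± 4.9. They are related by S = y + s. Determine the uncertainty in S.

15.8

Each term contributes (cᵢ δxᵢ)² to (δS)²:
  (δy)² = 225;  (δs)² = 24.0
δS = √(249) = 15.8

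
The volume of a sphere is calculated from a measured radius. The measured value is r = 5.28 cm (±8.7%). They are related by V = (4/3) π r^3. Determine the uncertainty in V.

161 cm^3

V ∝ r^3, so δV/V = |3| · δr/r = 3 × 0.0870 = 0.261.
V = 617 cm^3, so δV = 0.261 × 617 = 161 cm^3.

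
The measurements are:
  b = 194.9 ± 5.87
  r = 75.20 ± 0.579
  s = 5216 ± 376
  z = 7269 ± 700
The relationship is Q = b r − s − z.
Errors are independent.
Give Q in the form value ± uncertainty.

2171 ± 916

Let p = b·r = 14660. δp/p = √((1·δb/b)² + (1·δr/r)²) = √(0.000907 + 5.93e-05) = 0.0311, so δp = 456.
Q = p − s − z: δQ = √(δp² + δs² + δz²) = √(2.08e+05 + 1.41e+05 + 4.9e+05) = 916
Q = 2171.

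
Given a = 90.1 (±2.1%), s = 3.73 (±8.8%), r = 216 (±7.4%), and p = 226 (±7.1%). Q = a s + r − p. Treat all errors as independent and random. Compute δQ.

37.9

Let w = a·s = 336. δw/w = √((1·δa/a)² + (1·δs/s)²) = √(0.000441 + 0.00774) = 0.0905, so δw = 30.4.
Q = w + r − p: δQ = √(δw² + δr² + δp²) = √(924 + 255 + 257) = 37.9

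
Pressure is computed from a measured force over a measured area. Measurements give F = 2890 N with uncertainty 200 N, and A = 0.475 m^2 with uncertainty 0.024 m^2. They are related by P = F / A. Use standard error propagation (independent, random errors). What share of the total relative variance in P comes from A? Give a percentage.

(δP/P)² = (1·δF/F)² + (-1·δA/A)²
  F term: (1×0.0692)² = 0.00479
  A term: (-1×0.0505)² = 0.00255
Total = 0.00734. Share from A = 0.00255/0.00734 = 0.348.

34.8%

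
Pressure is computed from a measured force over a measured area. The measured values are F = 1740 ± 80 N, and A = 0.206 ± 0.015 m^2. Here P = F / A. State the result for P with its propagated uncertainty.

8450 ± 727 Pa

Since P is a product/quotient, work with relative uncertainties:
  (1·δF/F)² = (1×0.0460)² = 0.00211;  (-1·δA/A)² = (-1×0.0728)² = 0.00530
δP/P = √(0.00742) = 0.0861
P = 8450 Pa, so δP = 0.0861 × 8450 = 727 Pa.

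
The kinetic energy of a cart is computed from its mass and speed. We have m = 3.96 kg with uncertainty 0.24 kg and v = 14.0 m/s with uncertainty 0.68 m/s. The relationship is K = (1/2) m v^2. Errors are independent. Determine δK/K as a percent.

Since K is a product/quotient, work with relative uncertainties:
  (1·δm/m)² = (1×0.0606)² = 0.00367;  (2·δv/v)² = (2×0.0486)² = 0.00944
δK/K = √(0.0131) = 0.114

11.4%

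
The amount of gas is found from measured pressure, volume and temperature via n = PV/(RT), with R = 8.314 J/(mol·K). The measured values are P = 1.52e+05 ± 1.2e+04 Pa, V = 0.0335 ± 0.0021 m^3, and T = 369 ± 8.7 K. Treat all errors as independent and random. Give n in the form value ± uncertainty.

1.66 ± 0.172 mol

Each factor contributes (exponent × relative error)² to (δn/n)²:
  (1·δP/P)² = (1×0.0789)² = 0.00623;  (1·δV/V)² = (1×0.0627)² = 0.00393;  (-1·δT/T)² = (-1×0.0236)² = 0.000556
δn/n = √(0.0107) = 0.104
n = 1.66 mol, so δn = 0.104 × 1.66 = 0.172 mol.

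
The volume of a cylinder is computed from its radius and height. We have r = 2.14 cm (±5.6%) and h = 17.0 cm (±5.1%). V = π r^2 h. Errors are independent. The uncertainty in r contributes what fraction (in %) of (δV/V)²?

82.8%

(δV/V)² = (2·δr/r)² + (1·δh/h)²
  r term: (2×0.0560)² = 0.0125
  h term: (1×0.0510)² = 0.00260
Total = 0.0151. Share from r = 0.0125/0.0151 = 0.828.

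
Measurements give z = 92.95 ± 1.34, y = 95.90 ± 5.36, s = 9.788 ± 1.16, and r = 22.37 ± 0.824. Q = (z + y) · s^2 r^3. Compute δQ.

5.33e+07

Let u = z + y = 188.9. δu = √(δz² + δy²) = √(1.80 + 28.7) = 5.52, so δu/u = 0.0293.
Q is then a monomial in u, s, r:
δQ/Q = √((δu/u)² + (2·δs/s)² + (3·δr/r)²) = √(0.000856 + 0.0562 + 0.0122) = 0.263
Q = 2.025e+08, so δQ = 0.263 × 2.025e+08 = 5.33e+07.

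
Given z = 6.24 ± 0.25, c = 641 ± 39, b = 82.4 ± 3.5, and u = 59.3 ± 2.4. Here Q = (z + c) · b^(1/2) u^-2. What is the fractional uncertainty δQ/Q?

0.103

Let w = z + c = 647. δw = √(δz² + δc²) = √(0.0625 + 1520) = 39.0, so δw/w = 0.0603.
Q is then a monomial in w, b, u:
δQ/Q = √((δw/w)² + (½·δb/b)² + (-2·δu/u)²) = √(0.00363 + 0.000451 + 0.00655) = 0.103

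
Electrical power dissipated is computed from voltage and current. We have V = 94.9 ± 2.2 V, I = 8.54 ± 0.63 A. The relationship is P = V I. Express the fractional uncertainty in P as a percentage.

7.73%

P is a product of powers, so relative uncertainties combine in quadrature:
  (1·δV/V)² = (1×0.0232)² = 0.000537;  (1·δI/I)² = (1×0.0738)² = 0.00544
δP/P = √(0.00598) = 0.0773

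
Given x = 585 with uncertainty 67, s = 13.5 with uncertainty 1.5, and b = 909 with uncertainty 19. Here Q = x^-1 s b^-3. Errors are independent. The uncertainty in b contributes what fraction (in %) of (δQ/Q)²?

13.4%

(δQ/Q)² = (-1·δx/x)² + (1·δs/s)² + (-3·δb/b)²
  x term: (-1×0.115)² = 0.0131
  s term: (1×0.111)² = 0.0123
  b term: (-3×0.0209)² = 0.00393
Total = 0.0294. Share from b = 0.00393/0.0294 = 0.134.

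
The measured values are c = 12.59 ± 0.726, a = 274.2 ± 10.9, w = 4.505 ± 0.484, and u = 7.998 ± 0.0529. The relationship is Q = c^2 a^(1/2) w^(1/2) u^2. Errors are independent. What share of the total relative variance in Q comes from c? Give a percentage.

79.4%

(δQ/Q)² = (2·δc/c)² + (½·δa/a)² + (½·δw/w)² + (2·δu/u)²
  c term: (2×0.0577)² = 0.0133
  a term: (0.5×0.0398)² = 0.000395
  w term: (0.5×0.107)² = 0.00289
  u term: (2×0.00661)² = 0.000175
Total = 0.0168. Share from c = 0.0133/0.0168 = 0.794.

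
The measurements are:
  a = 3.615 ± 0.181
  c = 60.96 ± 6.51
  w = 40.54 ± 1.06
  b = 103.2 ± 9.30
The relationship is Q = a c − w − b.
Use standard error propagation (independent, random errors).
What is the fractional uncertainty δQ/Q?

Let p = a·c = 220.4. δp/p = √((1·δa/a)² + (1·δc/c)²) = √(0.00251 + 0.0114) = 0.118, so δp = 26.0.
Q = p − w − b: δQ = √(δp² + δw² + δb²) = √(676 + 1.12 + 86.5) = 27.6
Q = 76.63, so δQ/Q = 27.6/76.63 = 0.361.

0.361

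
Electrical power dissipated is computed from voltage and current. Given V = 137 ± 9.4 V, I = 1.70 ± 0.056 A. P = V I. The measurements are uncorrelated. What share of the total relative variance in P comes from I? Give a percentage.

18.7%

(δP/P)² = (1·δV/V)² + (1·δI/I)²
  V term: (1×0.0686)² = 0.00471
  I term: (1×0.0329)² = 0.00109
Total = 0.00579. Share from I = 0.00109/0.00579 = 0.187.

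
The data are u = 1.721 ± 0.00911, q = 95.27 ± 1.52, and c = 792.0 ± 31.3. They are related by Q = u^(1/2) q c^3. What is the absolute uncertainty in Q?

Since Q is a product/quotient, work with relative uncertainties:
  (½·δu/u)² = (0.5×0.00529)² = 7.01e-06;  (1·δq/q)² = (1×0.0160)² = 0.000255;  (3·δc/c)² = (3×0.0395)² = 0.0141
δQ/Q = √(0.0143) = 0.120
Q = 6.209e+10, so δQ = 0.120 × 6.209e+10 = 7.43e+09.

7.43e+09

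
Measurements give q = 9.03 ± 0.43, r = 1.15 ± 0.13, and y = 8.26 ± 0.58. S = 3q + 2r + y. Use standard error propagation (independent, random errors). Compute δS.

Sums and differences: (δS)² = Σ (cᵢ δxᵢ)².
  (3·δq)² = 1.66;  (2·δr)² = 0.0676;  (δy)² = 0.336
δS = √(2.07) = 1.44

1.44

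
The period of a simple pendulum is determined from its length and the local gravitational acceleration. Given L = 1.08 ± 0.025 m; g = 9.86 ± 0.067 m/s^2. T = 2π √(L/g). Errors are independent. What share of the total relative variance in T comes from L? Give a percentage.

92.1%

(δT/T)² = (½·δL/L)² + (−½·δg/g)²
  L term: (0.5×0.0231)² = 0.000134
  g term: (-0.5×0.00680)² = 1.15e-05
Total = 0.000146. Share from L = 0.000134/0.000146 = 0.921.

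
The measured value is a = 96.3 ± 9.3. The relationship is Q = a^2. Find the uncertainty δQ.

1790

Relative error in a monomial: (δQ/Q)² = Σ (nᵢ · δxᵢ/xᵢ)².
  (2·δa/a)² = (2×0.0966)² = 0.0373
δQ/Q = √(0.0373) = 0.193
Q = 9270, so δQ = 0.193 × 9270 = 1790.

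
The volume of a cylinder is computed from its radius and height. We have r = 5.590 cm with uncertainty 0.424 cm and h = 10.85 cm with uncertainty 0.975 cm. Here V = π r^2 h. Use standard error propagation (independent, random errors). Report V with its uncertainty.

1065 ± 188 cm^3

Since V is a product/quotient, work with relative uncertainties:
  (2·δr/r)² = (2×0.0758)² = 0.0230;  (1·δh/h)² = (1×0.0899)² = 0.00808
δV/V = √(0.0311) = 0.176
V = 1065 cm^3, so δV = 0.176 × 1065 = 188 cm^3.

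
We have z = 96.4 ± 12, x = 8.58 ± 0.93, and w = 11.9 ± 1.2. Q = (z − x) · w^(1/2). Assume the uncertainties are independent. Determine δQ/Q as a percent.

14.6%

Let u = z − x = 87.8. δu = √(δz² + δx²) = √(144 + 0.865) = 12.0, so δu/u = 0.137.
Q is then a monomial in u, w:
δQ/Q = √((δu/u)² + (½·δw/w)²) = √(0.0188 + 0.00254) = 0.146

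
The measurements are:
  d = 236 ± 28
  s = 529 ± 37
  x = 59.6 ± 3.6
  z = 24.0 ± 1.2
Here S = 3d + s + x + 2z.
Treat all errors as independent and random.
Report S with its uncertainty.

1340 ± 91.9

S is a linear combination, so absolute uncertainties add in quadrature:
  (3·δd)² = 7060;  (δs)² = 1370;  (δx)² = 13.0;  (2·δz)² = 5.76
δS = √(8440) = 91.9
S = 1340.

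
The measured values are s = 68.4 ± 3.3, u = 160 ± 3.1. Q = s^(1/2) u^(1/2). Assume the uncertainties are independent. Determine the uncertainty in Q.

2.72

Products/powers → add relative errors in quadrature, weighted by exponent:
  (½·δs/s)² = (0.5×0.0482)² = 0.000582;  (½·δu/u)² = (0.5×0.0194)² = 9.38e-05
δQ/Q = √(0.000676) = 0.0260
Q = 105, so δQ = 0.0260 × 105 = 2.72.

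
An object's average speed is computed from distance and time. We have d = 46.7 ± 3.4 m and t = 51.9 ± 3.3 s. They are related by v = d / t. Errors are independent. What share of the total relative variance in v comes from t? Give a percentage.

(δv/v)² = (1·δd/d)² + (-1·δt/t)²
  d term: (1×0.0728)² = 0.00530
  t term: (-1×0.0636)² = 0.00404
Total = 0.00934. Share from t = 0.00404/0.00934 = 0.433.

43.3%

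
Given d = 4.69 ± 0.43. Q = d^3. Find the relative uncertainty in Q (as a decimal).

0.275

Q ∝ d^3, so δQ/Q = |3| · δd/d = 3 × 0.0917 = 0.275.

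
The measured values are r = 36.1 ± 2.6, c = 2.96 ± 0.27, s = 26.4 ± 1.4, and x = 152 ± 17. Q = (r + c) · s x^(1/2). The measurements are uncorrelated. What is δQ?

1300

Let u = r + c = 39.1. δu = √(δr² + δc²) = √(6.76 + 0.0729) = 2.61, so δu/u = 0.0669.
Q is then a monomial in u, s, x:
δQ/Q = √((δu/u)² + (1·δs/s)² + (½·δx/x)²) = √(0.00448 + 0.00281 + 0.00313) = 0.102
Q = 12700, so δQ = 0.102 × 12700 = 1300.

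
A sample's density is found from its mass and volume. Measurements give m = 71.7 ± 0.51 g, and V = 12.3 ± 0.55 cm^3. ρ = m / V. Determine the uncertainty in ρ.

0.264 g/cm^3

For a monomial ρ ∝ m, V^-1, fractional errors add in quadrature:
  (1·δm/m)² = (1×0.00711)² = 5.06e-05;  (-1·δV/V)² = (-1×0.0447)² = 0.00200
δρ/ρ = √(0.00205) = 0.0453
ρ = 5.83 g/cm^3, so δρ = 0.0453 × 5.83 = 0.264 g/cm^3.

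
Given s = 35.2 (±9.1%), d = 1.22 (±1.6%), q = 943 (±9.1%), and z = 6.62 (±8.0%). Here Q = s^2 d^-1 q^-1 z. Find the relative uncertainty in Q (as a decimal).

0.219

Relative error in a monomial: (δQ/Q)² = Σ (nᵢ · δxᵢ/xᵢ)².
  (2·δs/s)² = (2×0.0910)² = 0.0331;  (-1·δd/d)² = (-1×0.0160)² = 0.000256;  (-1·δq/q)² = (-1×0.0910)² = 0.00828;  (1·δz/z)² = (1×0.0800)² = 0.00640
δQ/Q = √(0.0481) = 0.219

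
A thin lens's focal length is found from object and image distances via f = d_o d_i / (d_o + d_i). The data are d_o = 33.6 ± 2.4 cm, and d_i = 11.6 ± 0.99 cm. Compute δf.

0.569 cm

∂f/∂d_o = (d_i/(d_o+d_i))² = 0.0659;  ∂f/∂d_i = (d_o/(d_o+d_i))² = 0.553
δf = √((∂f/∂d_o · δd_o)² + (∂f/∂d_i · δd_i)²) = √(0.0250 + 0.299) = 0.569 cm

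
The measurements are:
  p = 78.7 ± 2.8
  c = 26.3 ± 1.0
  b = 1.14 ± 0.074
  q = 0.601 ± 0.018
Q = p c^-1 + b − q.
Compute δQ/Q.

Let w = p·c^-1 = 2.99. δw/w = √((1·δp/p)² + (-1·δc/c)²) = √(0.00127 + 0.00145) = 0.0521, so δw = 0.156.
Q = w + b − q: δQ = √(δw² + δb² + δq²) = √(0.0243 + 0.00548 + 0.000324) = 0.173
Q = 3.53, so δQ/Q = 0.173/3.53 = 0.0491.

0.0491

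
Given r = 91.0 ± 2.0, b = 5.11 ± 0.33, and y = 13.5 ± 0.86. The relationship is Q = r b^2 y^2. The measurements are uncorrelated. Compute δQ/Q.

Since Q is a product/quotient, work with relative uncertainties:
  (1·δr/r)² = (1×0.0220)² = 0.000483;  (2·δb/b)² = (2×0.0646)² = 0.0167;  (2·δy/y)² = (2×0.0637)² = 0.0162
δQ/Q = √(0.0334) = 0.183

0.183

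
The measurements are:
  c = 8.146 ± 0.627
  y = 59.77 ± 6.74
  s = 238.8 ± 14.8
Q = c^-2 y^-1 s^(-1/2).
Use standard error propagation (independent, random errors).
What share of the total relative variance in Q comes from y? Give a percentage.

34.0%

(δQ/Q)² = (-2·δc/c)² + (-1·δy/y)² + (−½·δs/s)²
  c term: (-2×0.0770)² = 0.0237
  y term: (-1×0.113)² = 0.0127
  s term: (-0.5×0.0620)² = 0.000960
Total = 0.0374. Share from y = 0.0127/0.0374 = 0.340.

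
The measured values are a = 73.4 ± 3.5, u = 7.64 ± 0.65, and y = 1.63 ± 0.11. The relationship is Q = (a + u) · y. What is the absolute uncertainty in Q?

Let w = a + u = 81.0. δw = √(δa² + δu²) = √(12.2 + 0.423) = 3.56, so δw/w = 0.0439.
Q is then a monomial in w, y:
δQ/Q = √((δw/w)² + (1·δy/y)²) = √(0.00193 + 0.00455) = 0.0805
Q = 132, so δQ = 0.0805 × 132 = 10.6.

10.6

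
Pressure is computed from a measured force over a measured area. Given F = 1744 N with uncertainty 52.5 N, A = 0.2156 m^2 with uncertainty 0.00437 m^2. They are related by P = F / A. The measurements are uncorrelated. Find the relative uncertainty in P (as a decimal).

0.0363

Relative error in a monomial: (δP/P)² = Σ (nᵢ · δxᵢ/xᵢ)².
  (1·δF/F)² = (1×0.0301)² = 0.000906;  (-1·δA/A)² = (-1×0.0203)² = 0.000411
δP/P = √(0.00132) = 0.0363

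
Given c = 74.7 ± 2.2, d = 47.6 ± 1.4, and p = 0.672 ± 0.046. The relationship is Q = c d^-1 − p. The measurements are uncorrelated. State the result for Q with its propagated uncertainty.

Let w = c·d^-1 = 1.57. δw/w = √((1·δc/c)² + (-1·δd/d)²) = √(0.000867 + 0.000865) = 0.0416, so δw = 0.0653.
Q = w − p: δQ = √(δw² + δp²) = √(0.00427 + 0.00212) = 0.0799
Q = 0.897.

0.897 ± 0.0799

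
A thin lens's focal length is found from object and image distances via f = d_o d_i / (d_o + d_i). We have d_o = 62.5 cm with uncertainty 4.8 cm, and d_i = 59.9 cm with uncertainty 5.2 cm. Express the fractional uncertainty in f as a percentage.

5.81%

∂f/∂d_o = (d_i/(d_o+d_i))² = 0.239;  ∂f/∂d_i = (d_o/(d_o+d_i))² = 0.261
δf = √((∂f/∂d_o · δd_o)² + (∂f/∂d_i · δd_i)²) = √(1.32 + 1.84) = 1.78 cm
f = 30.6 cm, so δf/f = 1.78/30.6 = 0.0581.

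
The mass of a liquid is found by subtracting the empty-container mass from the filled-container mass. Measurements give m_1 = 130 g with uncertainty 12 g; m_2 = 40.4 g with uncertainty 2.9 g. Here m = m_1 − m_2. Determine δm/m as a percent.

Sums and differences: (δm)² = Σ (cᵢ δxᵢ)².
  (δm_1)² = 144;  (δm_2)² = 8.41
δm = √(152) = 12.3 g
m = 89.6 g, so δm/m = 12.3/89.6 = 0.138.

13.8%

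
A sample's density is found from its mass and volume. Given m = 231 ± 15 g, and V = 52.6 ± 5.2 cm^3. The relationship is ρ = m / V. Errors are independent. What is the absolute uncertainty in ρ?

0.519 g/cm^3

ρ is a product of powers, so relative uncertainties combine in quadrature:
  (1·δm/m)² = (1×0.0649)² = 0.00422;  (-1·δV/V)² = (-1×0.0989)² = 0.00977
δρ/ρ = √(0.0140) = 0.118
ρ = 4.39 g/cm^3, so δρ = 0.118 × 4.39 = 0.519 g/cm^3.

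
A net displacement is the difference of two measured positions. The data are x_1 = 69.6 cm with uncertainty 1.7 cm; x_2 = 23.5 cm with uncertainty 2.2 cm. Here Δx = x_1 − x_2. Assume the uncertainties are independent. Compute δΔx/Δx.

Each term contributes (cᵢ δxᵢ)² to (δΔx)²:
  (δx_1)² = 2.89;  (δx_2)² = 4.84
δΔx = √(7.73) = 2.78 cm
Δx = 46.1 cm, so δΔx/Δx = 2.78/46.1 = 0.0603.

0.0603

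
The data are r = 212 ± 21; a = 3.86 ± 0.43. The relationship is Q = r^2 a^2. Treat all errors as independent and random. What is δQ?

Since Q is a product/quotient, work with relative uncertainties:
  (2·δr/r)² = (2×0.0991)² = 0.0392;  (2·δa/a)² = (2×0.111)² = 0.0496
δQ/Q = √(0.0889) = 0.298
Q = 6.7e+05, so δQ = 0.298 × 6.7e+05 = 2e+05.

2e+05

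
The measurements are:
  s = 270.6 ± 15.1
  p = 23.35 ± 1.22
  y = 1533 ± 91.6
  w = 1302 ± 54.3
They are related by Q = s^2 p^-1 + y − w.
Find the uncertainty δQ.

401

Let h = s^2·p^-1 = 3136. δh/h = √((2·δs/s)² + (-1·δp/p)²) = √(0.0125 + 0.00273) = 0.123, so δh = 386.
Q = h + y − w: δQ = √(δh² + δy² + δw²) = √(1.49e+05 + 8390 + 2950) = 401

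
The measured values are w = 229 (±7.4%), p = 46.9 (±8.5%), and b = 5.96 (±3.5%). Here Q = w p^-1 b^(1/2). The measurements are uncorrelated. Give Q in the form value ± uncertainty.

11.9 ± 1.36

For a monomial Q ∝ w, p^-1, b^(1/2), fractional errors add in quadrature:
  (1·δw/w)² = (1×0.0740)² = 0.00548;  (-1·δp/p)² = (-1×0.0850)² = 0.00723;  (½·δb/b)² = (0.5×0.0350)² = 0.000306
δQ/Q = √(0.0130) = 0.114
Q = 11.9, so δQ = 0.114 × 11.9 = 1.36.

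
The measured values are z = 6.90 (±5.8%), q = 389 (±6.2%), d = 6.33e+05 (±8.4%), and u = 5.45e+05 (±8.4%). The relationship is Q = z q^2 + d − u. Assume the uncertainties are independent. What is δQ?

Let p = z·q^2 = 1.04e+06. δp/p = √((1·δz/z)² + (2·δq/q)²) = √(0.00336 + 0.0154) = 0.137, so δp = 1.43e+05.
Q = p + d − u: δQ = √(δp² + δd² + δu²) = √(2.04e+10 + 2.83e+09 + 2.1e+09) = 1.59e+05

1.59e+05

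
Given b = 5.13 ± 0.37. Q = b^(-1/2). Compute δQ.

Q ∝ b^(-1/2), so δQ/Q = |−½| · δb/b = 0.5 × 0.0721 = 0.0361.
Q = 0.442, so δQ = 0.0361 × 0.442 = 0.0159.

0.0159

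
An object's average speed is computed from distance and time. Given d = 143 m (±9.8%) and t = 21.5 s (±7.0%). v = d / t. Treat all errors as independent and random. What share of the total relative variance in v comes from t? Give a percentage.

(δv/v)² = (1·δd/d)² + (-1·δt/t)²
  d term: (1×0.0980)² = 0.00960
  t term: (-1×0.0700)² = 0.00490
Total = 0.0145. Share from t = 0.00490/0.0145 = 0.338.

33.8%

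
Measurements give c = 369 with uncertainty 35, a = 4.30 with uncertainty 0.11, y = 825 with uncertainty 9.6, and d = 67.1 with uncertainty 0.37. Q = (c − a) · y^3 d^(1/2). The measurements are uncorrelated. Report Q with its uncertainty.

Let u = c − a = 365. δu = √(δc² + δa²) = √(1220 + 0.0121) = 35.0, so δu/u = 0.0960.
Q is then a monomial in u, y, d:
δQ/Q = √((δu/u)² + (3·δy/y)² + (½·δd/d)²) = √(0.00921 + 0.00122 + 7.6e-06) = 0.102
Q = 1.68e+12, so δQ = 0.102 × 1.68e+12 = 1.71e+11.

(1.68 ± 0.171) × 10^12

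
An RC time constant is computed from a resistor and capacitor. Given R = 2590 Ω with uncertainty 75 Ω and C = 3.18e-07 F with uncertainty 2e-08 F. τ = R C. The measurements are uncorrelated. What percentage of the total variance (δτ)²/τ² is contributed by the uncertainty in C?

(δτ/τ)² = (1·δR/R)² + (1·δC/C)²
  R term: (1×0.0290)² = 0.000839
  C term: (1×0.0629)² = 0.00396
Total = 0.00479. Share from C = 0.00396/0.00479 = 0.825.

82.5%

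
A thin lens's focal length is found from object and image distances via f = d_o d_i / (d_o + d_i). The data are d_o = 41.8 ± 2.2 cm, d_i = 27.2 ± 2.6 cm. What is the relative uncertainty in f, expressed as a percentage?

6.15%

∂f/∂d_o = (d_i/(d_o+d_i))² = 0.155;  ∂f/∂d_i = (d_o/(d_o+d_i))² = 0.367
δf = √((∂f/∂d_o · δd_o)² + (∂f/∂d_i · δd_i)²) = √(0.117 + 0.910) = 1.01 cm
f = 16.5 cm, so δf/f = 1.01/16.5 = 0.0615.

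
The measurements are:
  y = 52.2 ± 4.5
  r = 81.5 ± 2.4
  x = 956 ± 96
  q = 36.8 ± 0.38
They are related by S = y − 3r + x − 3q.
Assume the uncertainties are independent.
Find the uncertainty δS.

Sums and differences: (δS)² = Σ (cᵢ δxᵢ)².
  (δy)² = 20.2;  (3·δr)² = 51.8;  (δx)² = 9220;  (3·δq)² = 1.30
δS = √(9290) = 96.4

96.4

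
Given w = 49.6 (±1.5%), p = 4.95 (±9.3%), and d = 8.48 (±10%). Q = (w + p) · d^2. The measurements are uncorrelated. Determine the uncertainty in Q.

Let u = w + p = 54.6. δu = √(δw² + δp²) = √(0.554 + 0.212) = 0.875, so δu/u = 0.0160.
Q is then a monomial in u, d:
δQ/Q = √((δu/u)² + (2·δd/d)²) = √(0.000257 + 0.0400) = 0.201
Q = 3920, so δQ = 0.201 × 3920 = 787.

787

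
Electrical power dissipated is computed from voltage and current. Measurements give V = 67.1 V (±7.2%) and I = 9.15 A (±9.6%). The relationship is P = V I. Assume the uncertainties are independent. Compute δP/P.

Products/powers → add relative errors in quadrature, weighted by exponent:
  (1·δV/V)² = (1×0.0720)² = 0.00518;  (1·δI/I)² = (1×0.0960)² = 0.00922
δP/P = √(0.0144) = 0.120

0.120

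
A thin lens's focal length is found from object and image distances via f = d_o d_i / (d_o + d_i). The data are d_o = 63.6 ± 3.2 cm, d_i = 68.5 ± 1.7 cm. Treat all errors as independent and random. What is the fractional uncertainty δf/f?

0.0287

∂f/∂d_o = (d_i/(d_o+d_i))² = 0.269;  ∂f/∂d_i = (d_o/(d_o+d_i))² = 0.232
δf = √((∂f/∂d_o · δd_o)² + (∂f/∂d_i · δd_i)²) = √(0.740 + 0.155) = 0.946 cm
f = 33.0 cm, so δf/f = 0.946/33.0 = 0.0287.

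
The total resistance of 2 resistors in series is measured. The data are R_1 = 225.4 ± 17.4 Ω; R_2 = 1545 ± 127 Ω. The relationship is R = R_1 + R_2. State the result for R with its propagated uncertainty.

Each term contributes (cᵢ δxᵢ)² to (δR)²:
  (δR_1)² = 303;  (δR_2)² = 16100
δR = √(16400) = 128 Ω
R = 1770 Ω.

1770 ± 128 Ω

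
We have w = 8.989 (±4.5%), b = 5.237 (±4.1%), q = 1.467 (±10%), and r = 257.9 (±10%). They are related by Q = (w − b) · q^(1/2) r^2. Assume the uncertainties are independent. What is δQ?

Let u = w − b = 3.752. δu = √(δw² + δb²) = √(0.164 + 0.0461) = 0.458, so δu/u = 0.122.
Q is then a monomial in u, q, r:
δQ/Q = √((δu/u)² + (½·δq/q)² + (2·δr/r)²) = √(0.0149 + 0.00250 + 0.0400) = 0.240
Q = 302300, so δQ = 0.240 × 302300 = 72400.

72400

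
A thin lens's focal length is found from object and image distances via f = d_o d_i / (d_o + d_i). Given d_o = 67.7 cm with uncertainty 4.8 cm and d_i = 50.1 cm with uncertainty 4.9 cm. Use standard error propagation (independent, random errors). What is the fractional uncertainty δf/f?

∂f/∂d_o = (d_i/(d_o+d_i))² = 0.181;  ∂f/∂d_i = (d_o/(d_o+d_i))² = 0.330
δf = √((∂f/∂d_o · δd_o)² + (∂f/∂d_i · δd_i)²) = √(0.754 + 2.62) = 1.84 cm
f = 28.8 cm, so δf/f = 1.84/28.8 = 0.0638.

0.0638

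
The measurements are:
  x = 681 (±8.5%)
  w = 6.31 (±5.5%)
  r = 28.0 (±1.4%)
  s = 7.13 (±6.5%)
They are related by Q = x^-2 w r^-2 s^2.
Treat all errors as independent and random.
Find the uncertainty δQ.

Each factor contributes (exponent × relative error)² to (δQ/Q)²:
  (-2·δx/x)² = (-2×0.0850)² = 0.0289;  (1·δw/w)² = (1×0.0550)² = 0.00302;  (-2·δr/r)² = (-2×0.0140)² = 0.000784;  (2·δs/s)² = (2×0.0650)² = 0.0169
δQ/Q = √(0.0496) = 0.223
Q = 8.82e-07, so δQ = 0.223 × 8.82e-07 = 1.97e-07.

1.97e-07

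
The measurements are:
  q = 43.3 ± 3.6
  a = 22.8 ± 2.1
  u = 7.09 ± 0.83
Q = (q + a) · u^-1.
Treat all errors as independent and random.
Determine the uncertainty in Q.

Let w = q + a = 66.1. δw = √(δq² + δa²) = √(13.0 + 4.41) = 4.17, so δw/w = 0.0631.
Q is then a monomial in w, u:
δQ/Q = √((δw/w)² + (-1·δu/u)²) = √(0.00398 + 0.0137) = 0.133
Q = 9.32, so δQ = 0.133 × 9.32 = 1.24.

1.24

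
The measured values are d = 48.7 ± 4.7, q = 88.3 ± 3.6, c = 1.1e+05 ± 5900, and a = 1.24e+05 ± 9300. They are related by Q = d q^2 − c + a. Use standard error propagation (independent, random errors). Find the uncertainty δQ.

Let p = d·q^2 = 3.8e+05. δp/p = √((1·δd/d)² + (2·δq/q)²) = √(0.00931 + 0.00665) = 0.126, so δp = 48000.
Q = p − c + a: δQ = √(δp² + δc² + δa²) = √(2.3e+09 + 3.48e+07 + 8.65e+07) = 49200

49200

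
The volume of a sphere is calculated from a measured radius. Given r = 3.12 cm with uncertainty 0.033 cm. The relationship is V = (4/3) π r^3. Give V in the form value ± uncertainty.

Relative error in a monomial: (δV/V)² = Σ (nᵢ · δxᵢ/xᵢ)².
  (3·δr/r)² = (3×0.0106)² = 0.00101
δV/V = √(0.00101) = 0.0317
V = 127 cm^3, so δV = 0.0317 × 127 = 4.04 cm^3.

127 ± 4.04 cm^3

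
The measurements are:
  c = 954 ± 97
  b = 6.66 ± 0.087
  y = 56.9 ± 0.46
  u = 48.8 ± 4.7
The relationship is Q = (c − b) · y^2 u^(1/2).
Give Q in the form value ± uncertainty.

(2.14 ± 0.245) × 10^7

Let w = c − b = 947. δw = √(δc² + δb²) = √(9410 + 0.00757) = 97.0, so δw/w = 0.102.
Q is then a monomial in w, y, u:
δQ/Q = √((δw/w)² + (2·δy/y)² + (½·δu/u)²) = √(0.0105 + 0.000261 + 0.00232) = 0.114
Q = 2.14e+07, so δQ = 0.114 × 2.14e+07 = 2.45e+06.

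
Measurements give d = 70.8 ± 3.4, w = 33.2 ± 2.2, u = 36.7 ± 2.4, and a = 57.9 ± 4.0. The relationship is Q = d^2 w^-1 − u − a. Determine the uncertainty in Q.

18.2

Let p = d^2·w^-1 = 151. δp/p = √((2·δd/d)² + (-1·δw/w)²) = √(0.00922 + 0.00439) = 0.117, so δp = 17.6.
Q = p − u − a: δQ = √(δp² + δu² + δa²) = √(310 + 5.76 + 16.0) = 18.2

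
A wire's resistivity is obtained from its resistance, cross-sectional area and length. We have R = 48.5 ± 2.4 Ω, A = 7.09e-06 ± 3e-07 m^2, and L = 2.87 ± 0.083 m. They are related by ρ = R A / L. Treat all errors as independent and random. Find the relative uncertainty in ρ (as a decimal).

Relative error in a monomial: (δρ/ρ)² = Σ (nᵢ · δxᵢ/xᵢ)².
  (1·δR/R)² = (1×0.0495)² = 0.00245;  (1·δA/A)² = (1×0.0423)² = 0.00179;  (-1·δL/L)² = (-1×0.0289)² = 0.000836
δρ/ρ = √(0.00508) = 0.0712

0.0712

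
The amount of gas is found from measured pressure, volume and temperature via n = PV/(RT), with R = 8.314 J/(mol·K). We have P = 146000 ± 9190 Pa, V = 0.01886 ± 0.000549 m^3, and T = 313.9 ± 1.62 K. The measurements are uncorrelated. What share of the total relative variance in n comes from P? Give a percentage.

(δn/n)² = (1·δP/P)² + (1·δV/V)² + (-1·δT/T)²
  P term: (1×0.0629)² = 0.00396
  V term: (1×0.0291)² = 0.000847
  T term: (-1×0.00516)² = 2.66e-05
Total = 0.00484. Share from P = 0.00396/0.00484 = 0.819.

81.9%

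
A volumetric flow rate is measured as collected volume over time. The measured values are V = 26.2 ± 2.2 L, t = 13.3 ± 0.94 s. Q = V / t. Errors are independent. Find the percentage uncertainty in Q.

11.0%

For a monomial Q ∝ V, t^-1, fractional errors add in quadrature:
  (1·δV/V)² = (1×0.0840)² = 0.00705;  (-1·δt/t)² = (-1×0.0707)² = 0.00500
δQ/Q = √(0.0120) = 0.110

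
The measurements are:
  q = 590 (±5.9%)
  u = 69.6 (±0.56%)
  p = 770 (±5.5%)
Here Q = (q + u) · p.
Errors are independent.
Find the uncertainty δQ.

Let w = q + u = 660. δw = √(δq² + δu²) = √(1210 + 0.152) = 34.8, so δw/w = 0.0528.
Q is then a monomial in w, p:
δQ/Q = √((δw/w)² + (1·δp/p)²) = √(0.00279 + 0.00302) = 0.0762
Q = 5.08e+05, so δQ = 0.0762 × 5.08e+05 = 38700.

38700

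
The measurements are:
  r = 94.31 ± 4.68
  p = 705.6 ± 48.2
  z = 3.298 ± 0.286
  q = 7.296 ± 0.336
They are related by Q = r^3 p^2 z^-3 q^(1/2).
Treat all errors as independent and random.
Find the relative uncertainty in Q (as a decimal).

0.330

Since Q is a product/quotient, work with relative uncertainties:
  (3·δr/r)² = (3×0.0496)² = 0.0222;  (2·δp/p)² = (2×0.0683)² = 0.0187;  (-3·δz/z)² = (-3×0.0867)² = 0.0677;  (½·δq/q)² = (0.5×0.0461)² = 0.000530
δQ/Q = √(0.109) = 0.330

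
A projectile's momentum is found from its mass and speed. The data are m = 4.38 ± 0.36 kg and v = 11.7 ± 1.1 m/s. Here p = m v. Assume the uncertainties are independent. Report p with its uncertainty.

51.2 ± 6.40 kg·m/s

Each factor contributes (exponent × relative error)² to (δp/p)²:
  (1·δm/m)² = (1×0.0822)² = 0.00676;  (1·δv/v)² = (1×0.0940)² = 0.00884
δp/p = √(0.0156) = 0.125
p = 51.2 kg·m/s, so δp = 0.125 × 51.2 = 6.40 kg·m/s.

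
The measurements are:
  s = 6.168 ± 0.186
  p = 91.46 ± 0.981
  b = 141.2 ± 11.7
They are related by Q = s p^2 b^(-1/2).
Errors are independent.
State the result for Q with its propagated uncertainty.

For a monomial Q ∝ s, p^2, b^(-1/2), fractional errors add in quadrature:
  (1·δs/s)² = (1×0.0302)² = 0.000909;  (2·δp/p)² = (2×0.0107)² = 0.000460;  (−½·δb/b)² = (-0.5×0.0829)² = 0.00172
δQ/Q = √(0.00309) = 0.0556
Q = 4342, so δQ = 0.0556 × 4342 = 241.

4342 ± 241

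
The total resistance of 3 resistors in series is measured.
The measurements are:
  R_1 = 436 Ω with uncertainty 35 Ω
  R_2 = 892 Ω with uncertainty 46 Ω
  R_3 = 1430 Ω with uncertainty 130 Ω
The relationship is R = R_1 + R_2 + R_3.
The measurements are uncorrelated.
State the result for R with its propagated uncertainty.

2760 ± 142 Ω

Absolute uncertainties add in quadrature for a linear combination:
  (δR_1)² = 1220;  (δR_2)² = 2120;  (δR_3)² = 16900
δR = √(20200) = 142 Ω
R = 2760 Ω.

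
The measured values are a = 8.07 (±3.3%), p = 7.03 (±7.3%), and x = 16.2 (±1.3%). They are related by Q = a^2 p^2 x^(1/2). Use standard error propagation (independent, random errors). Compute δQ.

2080

Since Q is a product/quotient, work with relative uncertainties:
  (2·δa/a)² = (2×0.0330)² = 0.00436;  (2·δp/p)² = (2×0.0730)² = 0.0213;  (½·δx/x)² = (0.5×0.0130)² = 4.23e-05
δQ/Q = √(0.0257) = 0.160
Q = 13000, so δQ = 0.160 × 13000 = 2080.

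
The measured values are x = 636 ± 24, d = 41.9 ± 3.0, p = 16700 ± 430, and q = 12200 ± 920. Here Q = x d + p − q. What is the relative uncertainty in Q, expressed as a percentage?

7.65%

Let w = x·d = 26600. δw/w = √((1·δx/x)² + (1·δd/d)²) = √(0.00142 + 0.00513) = 0.0809, so δw = 2160.
Q = w + p − q: δQ = √(δw² + δp² + δq²) = √(4.65e+06 + 1.85e+05 + 8.46e+05) = 2380
Q = 31100, so δQ/Q = 2380/31100 = 0.0765.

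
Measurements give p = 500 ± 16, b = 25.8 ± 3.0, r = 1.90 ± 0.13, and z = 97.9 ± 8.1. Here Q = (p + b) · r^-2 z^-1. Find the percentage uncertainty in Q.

Let u = p + b = 526. δu = √(δp² + δb²) = √(256 + 9.00) = 16.3, so δu/u = 0.0310.
Q is then a monomial in u, r, z:
δQ/Q = √((δu/u)² + (-2·δr/r)² + (-1·δz/z)²) = √(0.000959 + 0.0187 + 0.00685) = 0.163

16.3%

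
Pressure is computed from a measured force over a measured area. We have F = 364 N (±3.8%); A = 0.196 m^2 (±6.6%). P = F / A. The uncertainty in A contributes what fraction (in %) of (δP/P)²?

75.1%

(δP/P)² = (1·δF/F)² + (-1·δA/A)²
  F term: (1×0.0380)² = 0.00144
  A term: (-1×0.0660)² = 0.00436
Total = 0.00580. Share from A = 0.00436/0.00580 = 0.751.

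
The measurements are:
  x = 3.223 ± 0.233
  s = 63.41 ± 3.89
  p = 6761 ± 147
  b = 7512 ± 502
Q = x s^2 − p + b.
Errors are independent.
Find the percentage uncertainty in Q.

Let w = x·s^2 = 12960. δw/w = √((1·δx/x)² + (2·δs/s)²) = √(0.00523 + 0.0151) = 0.142, so δw = 1850.
Q = w − p + b: δQ = √(δw² + δp² + δb²) = √(3.41e+06 + 21600 + 2.52e+05) = 1920
Q = 13710, so δQ/Q = 1920/13710 = 0.140.

14.0%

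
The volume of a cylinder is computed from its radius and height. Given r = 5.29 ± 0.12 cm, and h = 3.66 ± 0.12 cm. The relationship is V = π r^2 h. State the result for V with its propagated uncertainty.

Relative error in a monomial: (δV/V)² = Σ (nᵢ · δxᵢ/xᵢ)².
  (2·δr/r)² = (2×0.0227)² = 0.00206;  (1·δh/h)² = (1×0.0328)² = 0.00107
δV/V = √(0.00313) = 0.0560
V = 322 cm^3, so δV = 0.0560 × 322 = 18.0 cm^3.

322 ± 18.0 cm^3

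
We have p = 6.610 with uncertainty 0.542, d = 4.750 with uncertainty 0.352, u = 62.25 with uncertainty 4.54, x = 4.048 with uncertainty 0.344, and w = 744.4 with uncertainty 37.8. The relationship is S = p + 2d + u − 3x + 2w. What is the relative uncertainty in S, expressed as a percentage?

S is a linear combination, so absolute uncertainties add in quadrature:
  (δp)² = 0.294;  (2·δd)² = 0.496;  (δu)² = 20.6;  (3·δx)² = 1.07;  (2·δw)² = 5720
δS = √(5740) = 75.7
S = 1555, so δS/S = 75.7/1555 = 0.0487.

4.87%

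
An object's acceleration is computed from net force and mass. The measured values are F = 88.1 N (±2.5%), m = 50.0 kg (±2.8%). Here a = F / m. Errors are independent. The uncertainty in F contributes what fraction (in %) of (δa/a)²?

44.4%

(δa/a)² = (1·δF/F)² + (-1·δm/m)²
  F term: (1×0.0250)² = 0.000625
  m term: (-1×0.0280)² = 0.000784
Total = 0.00141. Share from F = 0.000625/0.00141 = 0.444.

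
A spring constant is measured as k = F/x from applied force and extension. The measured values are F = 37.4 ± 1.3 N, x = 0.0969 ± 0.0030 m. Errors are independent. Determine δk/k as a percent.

4.65%

k is a product of powers, so relative uncertainties combine in quadrature:
  (1·δF/F)² = (1×0.0348)² = 0.00121;  (-1·δx/x)² = (-1×0.0310)² = 0.000959
δk/k = √(0.00217) = 0.0465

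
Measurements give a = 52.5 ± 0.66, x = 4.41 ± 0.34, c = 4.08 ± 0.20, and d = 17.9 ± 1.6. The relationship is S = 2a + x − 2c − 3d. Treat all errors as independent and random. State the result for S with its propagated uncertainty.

Absolute uncertainties add in quadrature for a linear combination:
  (2·δa)² = 1.74;  (δx)² = 0.116;  (2·δc)² = 0.160;  (3·δd)² = 23.0
δS = √(25.1) = 5.01
S = 47.6.

47.6 ± 5.01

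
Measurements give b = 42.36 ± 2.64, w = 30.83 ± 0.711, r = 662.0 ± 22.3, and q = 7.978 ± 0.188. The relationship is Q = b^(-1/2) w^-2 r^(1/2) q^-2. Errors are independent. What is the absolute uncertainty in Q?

For a monomial Q ∝ b^(-1/2), w^-2, r^(1/2), q^-2, fractional errors add in quadrature:
  (−½·δb/b)² = (-0.5×0.0623)² = 0.000971;  (-2·δw/w)² = (-2×0.0231)² = 0.00213;  (½·δr/r)² = (0.5×0.0337)² = 0.000284;  (-2·δq/q)² = (-2×0.0236)² = 0.00222
δQ/Q = √(0.00560) = 0.0749
Q = 6.535e-05, so δQ = 0.0749 × 6.535e-05 = 4.89e-06.

4.89e-06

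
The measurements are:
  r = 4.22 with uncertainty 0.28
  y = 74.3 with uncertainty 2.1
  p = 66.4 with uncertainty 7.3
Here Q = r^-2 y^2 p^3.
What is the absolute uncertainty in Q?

For a monomial Q ∝ r^-2, y^2, p^3, fractional errors add in quadrature:
  (-2·δr/r)² = (-2×0.0664)² = 0.0176;  (2·δy/y)² = (2×0.0283)² = 0.00320;  (3·δp/p)² = (3×0.110)² = 0.109
δQ/Q = √(0.130) = 0.360
Q = 9.08e+07, so δQ = 0.360 × 9.08e+07 = 3.27e+07.

3.27e+07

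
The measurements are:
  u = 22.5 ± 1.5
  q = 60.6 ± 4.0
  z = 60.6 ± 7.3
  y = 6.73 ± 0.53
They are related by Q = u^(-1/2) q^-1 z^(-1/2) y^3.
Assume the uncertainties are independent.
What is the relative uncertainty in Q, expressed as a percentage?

Products/powers → add relative errors in quadrature, weighted by exponent:
  (−½·δu/u)² = (-0.5×0.0667)² = 0.00111;  (-1·δq/q)² = (-1×0.0660)² = 0.00436;  (−½·δz/z)² = (-0.5×0.120)² = 0.00363;  (3·δy/y)² = (3×0.0788)² = 0.0558
δQ/Q = √(0.0649) = 0.255

25.5%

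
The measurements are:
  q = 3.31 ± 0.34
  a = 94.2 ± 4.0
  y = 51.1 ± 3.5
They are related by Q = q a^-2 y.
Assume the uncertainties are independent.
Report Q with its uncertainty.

0.0191 ± 0.00286

Since Q is a product/quotient, work with relative uncertainties:
  (1·δq/q)² = (1×0.103)² = 0.0106;  (-2·δa/a)² = (-2×0.0425)² = 0.00721;  (1·δy/y)² = (1×0.0685)² = 0.00469
δQ/Q = √(0.0225) = 0.150
Q = 0.0191, so δQ = 0.150 × 0.0191 = 0.00286.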